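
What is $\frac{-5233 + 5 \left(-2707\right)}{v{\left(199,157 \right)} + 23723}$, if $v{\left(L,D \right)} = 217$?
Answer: $- \frac{1564}{1995} \approx -0.78396$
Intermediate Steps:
$\frac{-5233 + 5 \left(-2707\right)}{v{\left(199,157 \right)} + 23723} = \frac{-5233 + 5 \left(-2707\right)}{217 + 23723} = \frac{-5233 - 13535}{23940} = \left(-18768\right) \frac{1}{23940} = - \frac{1564}{1995}$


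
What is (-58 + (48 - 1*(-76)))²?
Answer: 4356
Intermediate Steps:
(-58 + (48 - 1*(-76)))² = (-58 + (48 + 76))² = (-58 + 124)² = 66² = 4356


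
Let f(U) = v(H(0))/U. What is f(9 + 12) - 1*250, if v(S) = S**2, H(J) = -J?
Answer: -250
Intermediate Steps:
f(U) = 0 (f(U) = (-1*0)**2/U = 0**2/U = 0/U = 0)
f(9 + 12) - 1*250 = 0 - 1*250 = 0 - 250 = -250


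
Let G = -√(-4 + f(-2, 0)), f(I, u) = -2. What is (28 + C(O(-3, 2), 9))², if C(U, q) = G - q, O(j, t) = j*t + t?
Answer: (19 - I*√6)² ≈ 355.0 - 93.081*I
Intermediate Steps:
O(j, t) = t + j*t
G = -I*√6 (G = -√(-4 - 2) = -√(-6) = -I*√6 ≈ -2.4495*I)
C(U, q) = -q - I*√6 (C(U, q) = -I*√6 - q = -q - I*√6)
(28 + C(O(-3, 2), 9))² = (28 + (-1*9 - I*√6))² = (28 + (-9 - I*√6))² = (19 - I*√6)²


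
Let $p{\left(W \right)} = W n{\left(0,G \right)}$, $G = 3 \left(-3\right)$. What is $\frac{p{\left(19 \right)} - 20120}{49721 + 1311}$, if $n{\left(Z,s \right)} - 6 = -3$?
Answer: $- \frac{20063}{51032} \approx -0.39315$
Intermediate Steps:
$G = -9$
$n{\left(Z,s \right)} = 3$ ($n{\left(Z,s \right)} = 6 - 3 = 3$)
$p{\left(W \right)} = 3 W$ ($p{\left(W \right)} = W 3 = 3 W$)
$\frac{p{\left(19 \right)} - 20120}{49721 + 1311} = \frac{3 \cdot 19 - 20120}{49721 + 1311} = \frac{57 - 20120}{51032} = \left(-20063\right) \frac{1}{51032} = - \frac{20063}{51032}$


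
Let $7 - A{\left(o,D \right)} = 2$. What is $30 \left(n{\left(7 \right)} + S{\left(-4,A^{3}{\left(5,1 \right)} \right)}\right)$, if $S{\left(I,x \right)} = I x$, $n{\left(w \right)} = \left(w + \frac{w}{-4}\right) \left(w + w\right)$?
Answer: $-12795$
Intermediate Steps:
$A{\left(o,D \right)} = 5$ ($A{\left(o,D \right)} = 7 - 2 = 5$)
$n{\left(w \right)} = \frac{3 w^{2}}{2}$ ($n{\left(w \right)} = \left(w + w \left(- \frac{1}{4}\right)\right) 2 w = \left(w - \frac{w}{4}\right) 2 w = \frac{3 w}{4} \cdot 2 w = \frac{3 w^{2}}{2}$)
$30 \left(n{\left(7 \right)} + S{\left(-4,A^{3}{\left(5,1 \right)} \right)}\right) = 30 \left(\frac{3 \cdot 7^{2}}{2} - 4 \cdot 5^{3}\right) = 30 \left(\frac{3}{2} \cdot 49 - 500\right) = 30 \left(\frac{147}{2} - 500\right) = 30 \left(- \frac{853}{2}\right) = -12795$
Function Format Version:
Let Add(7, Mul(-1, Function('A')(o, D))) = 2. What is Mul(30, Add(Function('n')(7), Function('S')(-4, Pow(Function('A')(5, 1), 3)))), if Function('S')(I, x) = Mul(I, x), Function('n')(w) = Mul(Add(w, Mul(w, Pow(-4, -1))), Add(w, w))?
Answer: -12795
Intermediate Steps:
Function('A')(o, D) = 5 (Function('A')(o, D) = Add(7, Mul(-1, 2)) = Add(7, -2) = 5)
Function('n')(w) = Mul(Rational(3, 2), Pow(w, 2)) (Function('n')(w) = Mul(Add(w, Mul(w, Rational(-1, 4))), Mul(2, w)) = Mul(Add(w, Mul(Rational(-1, 4), w)), Mul(2, w)) = Mul(Mul(Rational(3, 4), w), Mul(2, w)) = Mul(Rational(3, 2), Pow(w, 2)))
Mul(30, Add(Function('n')(7), Function('S')(-4, Pow(Function('A')(5, 1), 3)))) = Mul(30, Add(Mul(Rational(3, 2), Pow(7, 2)), Mul(-4, Pow(5, 3)))) = Mul(30, Add(Mul(Rational(3, 2), 49), Mul(-4, 125))) = Mul(30, Add(Rational(147, 2), -500)) = Mul(30, Rational(-853, 2)) = -12795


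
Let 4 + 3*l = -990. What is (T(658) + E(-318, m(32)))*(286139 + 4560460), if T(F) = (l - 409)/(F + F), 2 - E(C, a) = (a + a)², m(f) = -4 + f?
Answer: -19992629604849/1316 ≈ -1.5192e+10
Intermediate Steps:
l = -994/3 (l = -4/3 + (⅓)*(-990) = -4/3 - 330 = -994/3 ≈ -331.33)
E(C, a) = 2 - 4*a² (E(C, a) = 2 - (a + a)² = 2 - (2*a)² = 2 - 4*a²)
T(F) = -2221/(6*F) (T(F) = (-994/3 - 409)/(F + F) = -2221*1/(2*F)/3 = -2221/(6*F))
(T(658) + E(-318, m(32)))*(286139 + 4560460) = (-2221/6/658 + (2 - 4*(-4 + 32)²))*(286139 + 4560460) = (-2221/6*1/658 + (2 - 4*28²))*4846599 = (-2221/3948 + (2 - 4*784))*4846599 = (-2221/3948 + (2 - 3136))*4846599 = (-2221/3948 - 3134)*4846599 = -12375253/3948*4846599 = -19992629604849/1316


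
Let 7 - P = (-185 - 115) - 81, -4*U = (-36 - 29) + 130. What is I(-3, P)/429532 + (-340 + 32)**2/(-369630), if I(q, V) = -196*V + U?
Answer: -137725504751/317535826320 ≈ -0.43373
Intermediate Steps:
U = -65/4 (U = -((-36 - 29) + 130)/4 = -(-65 + 130)/4 = -1/4*65 = -65/4 ≈ -16.250)
P = 388 (P = 7 - ((-185 - 115) - 81) = 7 - (-300 - 81) = 7 - 1*(-381) = 7 + 381 = 388)
I(q, V) = -65/4 - 196*V (I(q, V) = -196*V - 65/4 = -65/4 - 196*V)
I(-3, P)/429532 + (-340 + 32)**2/(-369630) = (-65/4 - 196*388)/429532 + (-340 + 32)**2/(-369630) = (-65/4 - 76048)*(1/429532) + (-308)**2*(-1/369630) = -304257/4*1/429532 + 94864*(-1/369630) = -304257/1718128 - 47432/184815 = -137725504751/317535826320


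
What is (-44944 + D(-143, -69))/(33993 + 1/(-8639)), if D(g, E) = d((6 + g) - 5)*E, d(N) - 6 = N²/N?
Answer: -21943060/20976109 ≈ -1.0461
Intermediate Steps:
d(N) = 6 + N (d(N) = 6 + N²/N = 6 + N)
D(g, E) = E*(7 + g) (D(g, E) = (6 + ((6 + g) - 5))*E = (6 + (1 + g))*E = (7 + g)*E = E*(7 + g))
(-44944 + D(-143, -69))/(33993 + 1/(-8639)) = (-44944 - 69*(7 - 143))/(33993 + 1/(-8639)) = (-44944 - 69*(-136))/(33993 - 1/8639) = (-44944 + 9384)/(293665526/8639) = -35560*8639/293665526 = -21943060/20976109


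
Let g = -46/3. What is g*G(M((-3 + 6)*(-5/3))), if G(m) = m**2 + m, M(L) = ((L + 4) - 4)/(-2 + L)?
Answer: -920/49 ≈ -18.776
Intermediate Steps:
M(L) = L/(-2 + L) (M(L) = ((4 + L) - 4)/(-2 + L) = L/(-2 + L))
G(m) = m + m**2
g = -46/3 (g = -46*1/3 = -46/3 ≈ -15.333)
g*G(M((-3 + 6)*(-5/3))) = -46*((-3 + 6)*(-5/3))/(-2 + (-3 + 6)*(-5/3))*(1 + ((-3 + 6)*(-5/3))/(-2 + (-3 + 6)*(-5/3)))/3 = -46*(3*(-5*1/3))/(-2 + 3*(-5*1/3))*(1 + (3*(-5*1/3))/(-2 + 3*(-5*1/3)))/3 = -46*(3*(-5/3))/(-2 + 3*(-5/3))*(1 + (3*(-5/3))/(-2 + 3*(-5/3)))/3 = -46*(-5/(-2 - 5))*(1 - 5/(-2 - 5))/3 = -46*(-5/(-7))*(1 - 5/(-7))/3 = -46*(-5*(-1/7))*(1 - 5*(-1/7))/3 = -230*(1 + 5/7)/21 = -230*12/(21*7) = -46/3*60/49 = -920/49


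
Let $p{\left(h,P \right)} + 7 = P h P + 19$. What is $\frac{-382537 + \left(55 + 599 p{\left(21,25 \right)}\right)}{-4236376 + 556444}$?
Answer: $- \frac{2495527}{1226644} \approx -2.0344$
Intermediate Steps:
$p{\left(h,P \right)} = 12 + h P^{2}$ ($p{\left(h,P \right)} = -7 + \left(P h P + 19\right) = -7 + \left(h P^{2} + 19\right) = -7 + \left(19 + h P^{2}\right) = 12 + h P^{2}$)
$\frac{-382537 + \left(55 + 599 p{\left(21,25 \right)}\right)}{-4236376 + 556444} = \frac{-382537 + \left(55 + 599 \left(12 + 21 \cdot 25^{2}\right)\right)}{-4236376 + 556444} = \frac{-382537 + \left(55 + 599 \left(12 + 21 \cdot 625\right)\right)}{-3679932} = \left(-382537 + \left(55 + 599 \left(12 + 13125\right)\right)\right) \left(- \frac{1}{3679932}\right) = \left(-382537 + \left(55 + 599 \cdot 13137\right)\right) \left(- \frac{1}{3679932}\right) = \left(-382537 + \left(55 + 7869063\right)\right) \left(- \frac{1}{3679932}\right) = \left(-382537 + 7869118\right) \left(- \frac{1}{3679932}\right) = 7486581 \left(- \frac{1}{3679932}\right) = - \frac{2495527}{1226644}$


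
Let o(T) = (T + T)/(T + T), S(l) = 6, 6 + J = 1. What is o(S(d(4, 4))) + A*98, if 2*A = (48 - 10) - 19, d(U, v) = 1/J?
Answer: 932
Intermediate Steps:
J = -5 (J = -6 + 1 = -5)
d(U, v) = -⅕ (d(U, v) = 1/(-5) = -⅕)
A = 19/2 (A = ((48 - 10) - 19)/2 = (38 - 19)/2 = (½)*19 = 19/2 ≈ 9.5000)
o(T) = 1 (o(T) = (2*T)/((2*T)) = (2*T)*(1/(2*T)) = 1)
o(S(d(4, 4))) + A*98 = 1 + (19/2)*98 = 1 + 931 = 932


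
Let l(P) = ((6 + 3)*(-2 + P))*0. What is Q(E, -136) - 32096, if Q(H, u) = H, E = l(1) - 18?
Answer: -32114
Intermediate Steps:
l(P) = 0 (l(P) = (9*(-2 + P))*0 = (-18 + 9*P)*0 = 0)
E = -18 (E = 0 - 18 = -18)
Q(E, -136) - 32096 = -18 - 32096 = -32114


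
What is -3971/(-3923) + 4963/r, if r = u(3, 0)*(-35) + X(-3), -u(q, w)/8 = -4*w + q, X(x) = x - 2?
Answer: 22785634/3275705 ≈ 6.9559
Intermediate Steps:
X(x) = -2 + x
u(q, w) = -8*q + 32*w (u(q, w) = -8*(-4*w + q) = -8*(q - 4*w) = -8*q + 32*w)
r = 835 (r = (-8*3 + 32*0)*(-35) + (-2 - 3) = (-24 + 0)*(-35) - 5 = -24*(-35) - 5 = 840 - 5 = 835)
-3971/(-3923) + 4963/r = -3971/(-3923) + 4963/835 = -3971*(-1/3923) + 4963*(1/835) = 3971/3923 + 4963/835 = 22785634/3275705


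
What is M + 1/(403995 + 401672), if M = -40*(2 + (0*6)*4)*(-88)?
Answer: 5671895681/805667 ≈ 7040.0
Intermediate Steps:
M = 7040 (M = -40*(2 + 0*4)*(-88) = -40*(2 + 0)*(-88) = -40*2*(-88) = -80*(-88) = 7040)
M + 1/(403995 + 401672) = 7040 + 1/(403995 + 401672) = 7040 + 1/805667 = 5671895681/805667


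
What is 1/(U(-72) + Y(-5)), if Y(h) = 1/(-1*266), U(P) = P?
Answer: -266/19153 ≈ -0.013888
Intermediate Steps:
Y(h) = -1/266 (Y(h) = 1/(-266) = -1/266)
1/(U(-72) + Y(-5)) = 1/(-72 - 1/266) = 1/(-19153/266) = -266/19153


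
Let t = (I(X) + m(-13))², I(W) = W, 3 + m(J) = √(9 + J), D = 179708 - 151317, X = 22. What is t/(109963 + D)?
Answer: 119/46118 + 38*I/69177 ≈ 0.0025803 + 0.00054932*I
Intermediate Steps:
D = 28391
m(J) = -3 + √(9 + J)
t = (19 + 2*I)² (t = (22 + (-3 + √(9 - 13)))² = (22 + (-3 + √(-4)))² = (22 + (-3 + 2*I))² = (19 + 2*I)² ≈ 357.0 + 76.0*I)
t/(109963 + D) = (357 + 76*I)/(109963 + 28391) = (357 + 76*I)/138354 = (357 + 76*I)*(1/138354) = 119/46118 + 38*I/69177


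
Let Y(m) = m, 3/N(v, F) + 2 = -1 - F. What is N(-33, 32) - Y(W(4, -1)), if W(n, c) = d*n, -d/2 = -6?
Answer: -1683/35 ≈ -48.086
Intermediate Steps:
d = 12 (d = -2*(-6) = 12)
N(v, F) = 3/(-3 - F) (N(v, F) = 3/(-2 + (-1 - F)) = 3/(-3 - F))
W(n, c) = 12*n
N(-33, 32) - Y(W(4, -1)) = -3/(3 + 32) - 12*4 = -3/35 - 1*48 = -3*1/35 - 48 = -3/35 - 48 = -1683/35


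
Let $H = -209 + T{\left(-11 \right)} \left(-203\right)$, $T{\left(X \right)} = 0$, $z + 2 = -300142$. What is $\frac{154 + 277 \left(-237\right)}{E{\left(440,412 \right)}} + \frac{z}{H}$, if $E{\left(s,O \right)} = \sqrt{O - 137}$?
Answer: $\frac{300144}{209} - \frac{13099 \sqrt{11}}{11} \approx -2513.4$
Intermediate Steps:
$z = -300144$ ($z = -2 - 300142 = -300144$)
$E{\left(s,O \right)} = \sqrt{-137 + O}$
$H = -209$ ($H = -209 + 0 \left(-203\right) = -209 + 0 = -209$)
$\frac{154 + 277 \left(-237\right)}{E{\left(440,412 \right)}} + \frac{z}{H} = \frac{154 + 277 \left(-237\right)}{\sqrt{-137 + 412}} - \frac{300144}{-209} = \frac{154 - 65649}{\sqrt{275}} - - \frac{300144}{209} = - \frac{65495}{5 \sqrt{11}} + \frac{300144}{209} = - 65495 \frac{\sqrt{11}}{55} + \frac{300144}{209} = - \frac{13099 \sqrt{11}}{11} + \frac{300144}{209} = \frac{300144}{209} - \frac{13099 \sqrt{11}}{11}$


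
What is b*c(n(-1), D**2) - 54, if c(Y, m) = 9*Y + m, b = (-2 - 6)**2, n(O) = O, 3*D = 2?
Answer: -5414/9 ≈ -601.56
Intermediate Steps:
D = 2/3 (D = (1/3)*2 = 2/3 ≈ 0.66667)
b = 64 (b = (-8)**2 = 64)
c(Y, m) = m + 9*Y
b*c(n(-1), D**2) - 54 = 64*((2/3)**2 + 9*(-1)) - 54 = 64*(4/9 - 9) - 54 = 64*(-77/9) - 54 = -4928/9 - 54 = -5414/9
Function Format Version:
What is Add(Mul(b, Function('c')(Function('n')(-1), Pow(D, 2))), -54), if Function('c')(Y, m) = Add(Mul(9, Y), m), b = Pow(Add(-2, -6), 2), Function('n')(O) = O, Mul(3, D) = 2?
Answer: Rational(-5414, 9) ≈ -601.56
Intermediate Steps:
D = Rational(2, 3) (D = Mul(Rational(1, 3), 2) = Rational(2, 3) ≈ 0.66667)
b = 64 (b = Pow(-8, 2) = 64)
Function('c')(Y, m) = Add(m, Mul(9, Y))
Add(Mul(b, Function('c')(Function('n')(-1), Pow(D, 2))), -54) = Add(Mul(64, Add(Pow(Rational(2, 3), 2), Mul(9, -1))), -54) = Add(Mul(64, Add(Rational(4, 9), -9)), -54) = Add(Mul(64, Rational(-77, 9)), -54) = Add(Rational(-4928, 9), -54) = Rational(-5414, 9)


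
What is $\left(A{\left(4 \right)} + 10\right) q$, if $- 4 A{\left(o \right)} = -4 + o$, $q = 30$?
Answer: $300$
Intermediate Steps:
$A{\left(o \right)} = 1 - \frac{o}{4}$ ($A{\left(o \right)} = - \frac{-4 + o}{4} = 1 - \frac{o}{4}$)
$\left(A{\left(4 \right)} + 10\right) q = \left(\left(1 - 1\right) + 10\right) 30 = \left(0 + 10\right) 30 = 10 \cdot 30 = 300$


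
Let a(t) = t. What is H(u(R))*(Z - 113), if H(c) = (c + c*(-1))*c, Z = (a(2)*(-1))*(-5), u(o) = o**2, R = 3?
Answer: 0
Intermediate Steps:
Z = 10 (Z = (2*(-1))*(-5) = -2*(-5) = 10)
H(c) = 0 (H(c) = (c - c)*c = 0*c = 0)
H(u(R))*(Z - 113) = 0*(10 - 113) = 0*(-103) = 0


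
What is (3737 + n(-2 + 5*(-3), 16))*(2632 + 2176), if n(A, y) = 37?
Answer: 18145392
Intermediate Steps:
(3737 + n(-2 + 5*(-3), 16))*(2632 + 2176) = (3737 + 37)*(2632 + 2176) = 3774*4808 = 18145392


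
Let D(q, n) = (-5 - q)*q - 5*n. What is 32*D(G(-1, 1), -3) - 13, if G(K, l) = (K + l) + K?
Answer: 595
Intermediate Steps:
G(K, l) = l + 2*K
D(q, n) = -5*n + q*(-5 - q) (D(q, n) = q*(-5 - q) - 5*n = -5*n + q*(-5 - q))
32*D(G(-1, 1), -3) - 13 = 32*(-(1 + 2*(-1))² - 5*(-3) - 5*(1 + 2*(-1))) - 13 = 32*(-(1 - 2)² + 15 - 5*(1 - 2)) - 13 = 32*(-1*(-1)² + 15 - 5*(-1)) - 13 = 32*(-1*1 + 15 + 5) - 13 = 32*(-1 + 15 + 5) - 13 = 32*19 - 13 = 608 - 13 = 595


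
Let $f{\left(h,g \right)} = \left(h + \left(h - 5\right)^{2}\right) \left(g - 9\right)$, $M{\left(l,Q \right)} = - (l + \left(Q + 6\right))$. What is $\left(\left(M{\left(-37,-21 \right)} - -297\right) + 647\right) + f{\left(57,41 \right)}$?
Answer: $89348$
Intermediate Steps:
$M{\left(l,Q \right)} = -6 - Q - l$ ($M{\left(l,Q \right)} = - (l + \left(6 + Q\right)) = - (6 + Q + l) = -6 - Q - l$)
$f{\left(h,g \right)} = \left(-9 + g\right) \left(h + \left(-5 + h\right)^{2}\right)$ ($f{\left(h,g \right)} = \left(h + \left(-5 + h\right)^{2}\right) \left(-9 + g\right) = \left(-9 + g\right) \left(h + \left(-5 + h\right)^{2}\right)$)
$\left(\left(M{\left(-37,-21 \right)} - -297\right) + 647\right) + f{\left(57,41 \right)} = \left(\left(\left(-6 - -21 - -37\right) - -297\right) + 647\right) + \left(\left(-9\right) 57 - 9 \left(-5 + 57\right)^{2} + 41 \cdot 57 + 41 \left(-5 + 57\right)^{2}\right) = \left(\left(\left(-6 + 21 + 37\right) + 297\right) + 647\right) + \left(-513 - 9 \cdot 52^{2} + 2337 + 41 \cdot 52^{2}\right) = \left(\left(52 + 297\right) + 647\right) + \left(-513 - 24336 + 2337 + 41 \cdot 2704\right) = \left(349 + 647\right) + \left(-513 - 24336 + 2337 + 110864\right) = 996 + 88352 = 89348$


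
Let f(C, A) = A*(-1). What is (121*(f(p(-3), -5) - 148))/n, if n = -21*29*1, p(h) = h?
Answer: 17303/609 ≈ 28.412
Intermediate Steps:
f(C, A) = -A
n = -609 (n = -609*1 = -609)
(121*(f(p(-3), -5) - 148))/n = (121*(-1*(-5) - 148))/(-609) = (121*(5 - 148))*(-1/609) = (121*(-143))*(-1/609) = -17303*(-1/609) = 17303/609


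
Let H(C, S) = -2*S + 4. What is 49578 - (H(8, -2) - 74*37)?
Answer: 52308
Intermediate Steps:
H(C, S) = 4 - 2*S
49578 - (H(8, -2) - 74*37) = 49578 - ((4 - 2*(-2)) - 74*37) = 49578 - ((4 + 4) - 2738) = 49578 - (8 - 2738) = 49578 - 1*(-2730) = 49578 + 2730 = 52308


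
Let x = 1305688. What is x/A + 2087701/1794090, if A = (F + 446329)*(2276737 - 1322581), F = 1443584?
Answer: 313724561833562329/269602662888699210 ≈ 1.1637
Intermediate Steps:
A = 1803271828428 (A = (1443584 + 446329)*(2276737 - 1322581) = 1889913*954156 = 1803271828428)
x/A + 2087701/1794090 = 1305688/1803271828428 + 2087701/1794090 = 1305688*(1/1803271828428) + 2087701*(1/1794090) = 326422/450817957107 + 2087701/1794090 = 313724561833562329/269602662888699210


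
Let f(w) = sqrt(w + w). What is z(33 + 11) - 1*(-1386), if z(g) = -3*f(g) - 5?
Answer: 1381 - 6*sqrt(22) ≈ 1352.9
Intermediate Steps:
f(w) = sqrt(2)*sqrt(w) (f(w) = sqrt(2*w) = sqrt(2)*sqrt(w))
z(g) = -5 - 3*sqrt(2)*sqrt(g) (z(g) = -3*sqrt(2)*sqrt(g) - 5 = -5 - 3*sqrt(2)*sqrt(g))
z(33 + 11) - 1*(-1386) = (-5 - 3*sqrt(2)*sqrt(33 + 11)) - 1*(-1386) = (-5 - 3*sqrt(2)*sqrt(44)) + 1386 = (-5 - 3*sqrt(2)*2*sqrt(11)) + 1386 = (-5 - 6*sqrt(22)) + 1386 = 1381 - 6*sqrt(22)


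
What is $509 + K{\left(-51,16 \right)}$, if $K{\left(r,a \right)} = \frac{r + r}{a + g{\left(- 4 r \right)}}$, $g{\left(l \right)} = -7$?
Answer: $\frac{1493}{3} \approx 497.67$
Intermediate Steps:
$K{\left(r,a \right)} = \frac{2 r}{-7 + a}$ ($K{\left(r,a \right)} = \frac{r + r}{a - 7} = \frac{2 r}{-7 + a}$)
$509 + K{\left(-51,16 \right)} = 509 + 2 \left(-51\right) \frac{1}{-7 + 16} = 509 + 2 \left(-51\right) \frac{1}{9} = 509 - \frac{34}{3} = \frac{1493}{3}$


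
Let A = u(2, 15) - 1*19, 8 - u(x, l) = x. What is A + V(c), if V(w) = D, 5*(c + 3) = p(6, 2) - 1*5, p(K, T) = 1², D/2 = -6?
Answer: -25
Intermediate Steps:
u(x, l) = 8 - x
D = -12 (D = 2*(-6) = -12)
p(K, T) = 1
c = -19/5 (c = -3 + (1 - 1*5)/5 = -3 + (1 - 5)/5 = -3 + (⅕)*(-4) = -3 - ⅘ = -19/5 ≈ -3.8000)
A = -13 (A = (8 - 1*2) - 1*19 = (8 - 2) - 19 = 6 - 19 = -13)
V(w) = -12
A + V(c) = -13 - 12 = -25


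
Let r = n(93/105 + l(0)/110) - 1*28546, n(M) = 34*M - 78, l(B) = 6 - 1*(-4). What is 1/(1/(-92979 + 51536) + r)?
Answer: -15955555/456181999393 ≈ -3.4976e-5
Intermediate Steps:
l(B) = 10 (l(B) = 6 + 4 = 10)
n(M) = -78 + 34*M
r = -11007456/385 (r = (-78 + 34*(93/105 + 10/110)) - 1*28546 = (-78 + 34*(93*(1/105) + 10*(1/110))) - 28546 = (-78 + 34*(31/35 + 1/11)) - 28546 = (-78 + 34*(376/385)) - 28546 = (-78 + 12784/385) - 28546 = -17246/385 - 28546 = -11007456/385 ≈ -28591.)
1/(1/(-92979 + 51536) + r) = 1/(1/(-92979 + 51536) - 11007456/385) = 1/(1/(-41443) - 11007456/385) = 1/(-1/41443 - 11007456/385) = 1/(-456181999393/15955555) = -15955555/456181999393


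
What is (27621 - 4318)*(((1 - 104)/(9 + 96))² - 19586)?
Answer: -718814461489/1575 ≈ -4.5639e+8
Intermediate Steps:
(27621 - 4318)*(((1 - 104)/(9 + 96))² - 19586) = 23303*((-103/105)² - 19586) = 23303*(10609/11025 - 19586) = 23303*(-215925041/11025) = -718814461489/1575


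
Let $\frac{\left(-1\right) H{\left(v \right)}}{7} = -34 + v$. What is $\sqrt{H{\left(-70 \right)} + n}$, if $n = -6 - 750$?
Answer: $2 i \sqrt{7} \approx 5.2915 i$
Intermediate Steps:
$n = -756$ ($n = -6 - 750 = -756$)
$H{\left(v \right)} = 238 - 7 v$ ($H{\left(v \right)} = - 7 \left(-34 + v\right) = 238 - 7 v$)
$\sqrt{H{\left(-70 \right)} + n} = \sqrt{\left(238 - -490\right) - 756} = \sqrt{\left(238 + 490\right) - 756} = \sqrt{728 - 756} = \sqrt{-28} = 2 i \sqrt{7}$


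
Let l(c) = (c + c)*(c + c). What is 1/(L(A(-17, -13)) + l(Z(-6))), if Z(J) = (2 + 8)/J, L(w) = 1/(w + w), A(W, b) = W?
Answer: 306/3391 ≈ 0.090239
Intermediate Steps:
L(w) = 1/(2*w)
Z(J) = 10/J
l(c) = 4*c**2 (l(c) = (2*c)*(2*c) = 4*c**2)
1/(L(A(-17, -13)) + l(Z(-6))) = 1/((1/2)/(-17) + 4*(10/(-6))**2) = 1/((1/2)*(-1/17) + 4*(10*(-1/6))**2) = 1/(-1/34 + 4*(-5/3)**2) = 1/(-1/34 + 4*(25/9)) = 1/(-1/34 + 100/9) = 1/(3391/306) = 306/3391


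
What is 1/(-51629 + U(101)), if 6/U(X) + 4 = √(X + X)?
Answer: -1600495/82631749833 - √202/82631749833 ≈ -1.9369e-5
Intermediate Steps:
U(X) = 6/(-4 + √2*√X) (U(X) = 6/(-4 + √(X + X)) = 6/(-4 + √(2*X)) = 6/(-4 + √2*√X))
1/(-51629 + U(101)) = 1/(-51629 + 6/(-4 + √2*√101)) = 1/(-51629 + 6/(-4 + √202))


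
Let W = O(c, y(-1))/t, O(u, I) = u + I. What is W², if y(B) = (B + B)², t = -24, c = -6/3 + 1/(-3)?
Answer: 25/5184 ≈ 0.0048225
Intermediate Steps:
c = -7/3 (c = -6*⅓ + 1*(-⅓) = -2 - ⅓ = -7/3 ≈ -2.3333)
y(B) = 4*B² (y(B) = (2*B)² = 4*B²)
O(u, I) = I + u
W = -5/72 (W = (4*(-1)² - 7/3)/(-24) = (4*1 - 7/3)*(-1/24) = (4 - 7/3)*(-1/24) = (5/3)*(-1/24) = -5/72 ≈ -0.069444)
W² = (-5/72)² = 25/5184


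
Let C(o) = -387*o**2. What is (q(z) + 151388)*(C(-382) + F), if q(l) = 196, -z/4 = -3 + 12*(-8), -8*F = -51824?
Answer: -8559358818240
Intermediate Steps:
F = 6478 (F = -1/8*(-51824) = 6478)
z = 396 (z = -4*(-3 + 12*(-8)) = -4*(-3 - 96) = -4*(-99) = 396)
(q(z) + 151388)*(C(-382) + F) = (196 + 151388)*(-387*(-382)**2 + 6478) = 151584*(-387*145924 + 6478) = 151584*(-56472588 + 6478) = 151584*(-56466110) = -8559358818240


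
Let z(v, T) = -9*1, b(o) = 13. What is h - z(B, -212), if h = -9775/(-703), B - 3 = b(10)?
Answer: 16102/703 ≈ 22.905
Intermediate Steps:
B = 16 (B = 3 + 13 = 16)
z(v, T) = -9
h = 9775/703 (h = -9775*(-1/703) = 9775/703 ≈ 13.905)
h - z(B, -212) = 9775/703 - 1*(-9) = 9775/703 + 9 = 16102/703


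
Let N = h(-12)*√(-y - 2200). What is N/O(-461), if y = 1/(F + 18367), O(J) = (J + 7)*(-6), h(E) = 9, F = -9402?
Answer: 3*I*√176816703965/8140220 ≈ 0.15497*I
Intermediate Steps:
O(J) = -42 - 6*J (O(J) = (7 + J)*(-6) = -42 - 6*J)
y = 1/8965 (y = 1/(-9402 + 18367) = 1/8965 ≈ 0.00011154)
N = 9*I*√176816703965/8965 (N = 9*√(-1*1/8965 - 2200) = 9*√(-1/8965 - 2200) = 9*√(-19723001/8965) = 9*(I*√176816703965/8965) = 9*I*√176816703965/8965 ≈ 422.14*I)
N/O(-461) = (9*I*√176816703965/8965)/(-42 - 6*(-461)) = (9*I*√176816703965/8965)/(-42 + 2766) = (9*I*√176816703965/8965)/2724 = (9*I*√176816703965/8965)*(1/2724) = 3*I*√176816703965/8140220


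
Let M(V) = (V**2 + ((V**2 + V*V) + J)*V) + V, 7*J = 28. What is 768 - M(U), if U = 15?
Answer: -6282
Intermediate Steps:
J = 4 (J = (1/7)*28 = 4)
M(V) = V + V**2 + V*(4 + 2*V**2) (M(V) = (V**2 + ((V**2 + V*V) + 4)*V) + V = (V**2 + ((V**2 + V**2) + 4)*V) + V = (V**2 + (2*V**2 + 4)*V) + V = (V**2 + (4 + 2*V**2)*V) + V = (V**2 + V*(4 + 2*V**2)) + V = V + V**2 + V*(4 + 2*V**2))
768 - M(U) = 768 - 15*(5 + 15 + 2*15**2) = 768 - 15*(5 + 15 + 2*225) = 768 - 15*(5 + 15 + 450) = 768 - 15*470 = 768 - 1*7050 = 768 - 7050 = -6282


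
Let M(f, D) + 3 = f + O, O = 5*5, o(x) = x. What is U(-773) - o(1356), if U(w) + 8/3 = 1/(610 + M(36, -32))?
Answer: -2722765/2004 ≈ -1358.7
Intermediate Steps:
O = 25
M(f, D) = 22 + f (M(f, D) = -3 + (f + 25) = -3 + (25 + f) = 22 + f)
U(w) = -5341/2004 (U(w) = -8/3 + 1/(610 + (22 + 36)) = -8/3 + 1/(610 + 58) = -8/3 + 1/668 = -5341/2004)
U(-773) - o(1356) = -5341/2004 - 1*1356 = -5341/2004 - 1356 = -2722765/2004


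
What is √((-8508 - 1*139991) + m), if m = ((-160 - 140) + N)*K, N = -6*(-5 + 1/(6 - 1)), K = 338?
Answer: I*√6004115/5 ≈ 490.07*I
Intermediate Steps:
N = 144/5 (N = -6*(-5 + 1/5) = -6*(-5 + ⅕) = -6*(-24/5) = 144/5 ≈ 28.800)
m = -458328/5 (m = ((-160 - 140) + 144/5)*338 = (-300 + 144/5)*338 = -1356/5*338 = -458328/5 ≈ -91666.)
√((-8508 - 1*139991) + m) = √((-8508 - 1*139991) - 458328/5) = √((-8508 - 139991) - 458328/5) = √(-148499 - 458328/5) = √(-1200823/5) = I*√6004115/5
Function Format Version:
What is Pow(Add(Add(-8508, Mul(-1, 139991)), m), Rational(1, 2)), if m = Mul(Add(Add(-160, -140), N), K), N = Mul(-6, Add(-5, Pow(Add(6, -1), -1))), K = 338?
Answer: Mul(Rational(1, 5), I, Pow(6004115, Rational(1, 2))) ≈ Mul(490.07, I)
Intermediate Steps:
N = Rational(144, 5) (N = Mul(-6, Add(-5, Pow(5, -1))) = Mul(-6, Add(-5, Rational(1, 5))) = Mul(-6, Rational(-24, 5)) = Rational(144, 5) ≈ 28.800)
m = Rational(-458328, 5) (m = Mul(Add(Add(-160, -140), Rational(144, 5)), 338) = Mul(Add(-300, Rational(144, 5)), 338) = Mul(Rational(-1356, 5), 338) = Rational(-458328, 5) ≈ -91666.)
Pow(Add(Add(-8508, Mul(-1, 139991)), m), Rational(1, 2)) = Pow(Add(Add(-8508, Mul(-1, 139991)), Rational(-458328, 5)), Rational(1, 2)) = Pow(Add(Add(-8508, -139991), Rational(-458328, 5)), Rational(1, 2)) = Pow(Add(-148499, Rational(-458328, 5)), Rational(1, 2)) = Pow(Rational(-1200823, 5), Rational(1, 2)) = Mul(Rational(1, 5), I, Pow(6004115, Rational(1, 2)))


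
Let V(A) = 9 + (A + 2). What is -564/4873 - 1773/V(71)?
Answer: -8686077/399586 ≈ -21.738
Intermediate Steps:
V(A) = 11 + A (V(A) = 9 + (2 + A) = 11 + A)
-564/4873 - 1773/V(71) = -564/4873 - 1773/(11 + 71) = -564*1/4873 - 1773/82 = -564/4873 - 1773*1/82 = -564/4873 - 1773/82 = -8686077/399586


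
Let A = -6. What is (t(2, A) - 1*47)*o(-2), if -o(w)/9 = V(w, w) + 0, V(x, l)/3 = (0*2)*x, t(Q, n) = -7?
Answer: 0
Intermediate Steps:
V(x, l) = 0 (V(x, l) = 3*((0*2)*x) = 3*(0*x) = 3*0 = 0)
o(w) = 0 (o(w) = -9*(0 + 0) = -9*0 = 0)
(t(2, A) - 1*47)*o(-2) = (-7 - 1*47)*0 = (-7 - 47)*0 = -54*0 = 0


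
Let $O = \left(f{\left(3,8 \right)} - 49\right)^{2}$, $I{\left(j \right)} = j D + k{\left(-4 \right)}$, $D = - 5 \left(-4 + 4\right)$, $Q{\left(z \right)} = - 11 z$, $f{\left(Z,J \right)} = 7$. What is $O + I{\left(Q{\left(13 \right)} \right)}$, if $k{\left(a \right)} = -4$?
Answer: $1760$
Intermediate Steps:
$D = 0$ ($D = \left(-5\right) 0 = 0$)
$I{\left(j \right)} = -4$ ($I{\left(j \right)} = j 0 - 4 = 0 - 4 = -4$)
$O = 1764$ ($O = \left(7 - 49\right)^{2} = \left(-42\right)^{2} = 1764$)
$O + I{\left(Q{\left(13 \right)} \right)} = 1764 - 4 = 1760$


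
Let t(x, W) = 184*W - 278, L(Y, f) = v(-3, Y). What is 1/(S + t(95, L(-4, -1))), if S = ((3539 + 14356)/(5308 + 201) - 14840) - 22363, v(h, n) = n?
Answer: -5509/210519558 ≈ -2.6169e-5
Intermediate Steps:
L(Y, f) = Y
t(x, W) = -278 + 184*W
S = -204933432/5509 (S = (17895/5509 - 14840) - 22363 = -81735665/5509 - 22363 = -204933432/5509 ≈ -37200.)
1/(S + t(95, L(-4, -1))) = 1/(-204933432/5509 + (-278 + 184*(-4))) = 1/(-204933432/5509 + (-278 - 736)) = 1/(-204933432/5509 - 1014) = 1/(-210519558/5509) = -5509/210519558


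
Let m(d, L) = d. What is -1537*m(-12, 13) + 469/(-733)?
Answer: 13518983/733 ≈ 18443.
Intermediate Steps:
-1537*m(-12, 13) + 469/(-733) = -1537*(-12) + 469/(-733) = 18444 + 469*(-1/733) = 18444 - 469/733 = 13518983/733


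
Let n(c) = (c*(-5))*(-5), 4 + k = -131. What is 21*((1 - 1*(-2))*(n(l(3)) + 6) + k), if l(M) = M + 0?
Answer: 2268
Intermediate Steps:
k = -135 (k = -4 - 131 = -135)
l(M) = M
n(c) = 25*c (n(c) = -5*c*(-5) = 25*c)
21*((1 - 1*(-2))*(n(l(3)) + 6) + k) = 21*((1 - 1*(-2))*(25*3 + 6) - 135) = 21*((1 + 2)*(75 + 6) - 135) = 21*(3*81 - 135) = 21*(243 - 135) = 21*108 = 2268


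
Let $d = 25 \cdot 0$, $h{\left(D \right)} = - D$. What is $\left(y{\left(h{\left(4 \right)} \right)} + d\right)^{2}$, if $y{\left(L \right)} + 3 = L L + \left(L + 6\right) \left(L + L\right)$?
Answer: $9$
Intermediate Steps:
$y{\left(L \right)} = -3 + L^{2} + 2 L \left(6 + L\right)$ ($y{\left(L \right)} = -3 + \left(L L + \left(L + 6\right) \left(L + L\right)\right) = -3 + \left(L^{2} + \left(6 + L\right) 2 L\right) = -3 + \left(L^{2} + 2 L \left(6 + L\right)\right) = -3 + L^{2} + 2 L \left(6 + L\right)$)
$d = 0$
$\left(y{\left(h{\left(4 \right)} \right)} + d\right)^{2} = \left(\left(-3 + 3 \left(\left(-1\right) 4\right)^{2} + 12 \left(\left(-1\right) 4\right)\right) + 0\right)^{2} = \left(\left(-3 + 3 \left(-4\right)^{2} + 12 \left(-4\right)\right) + 0\right)^{2} = \left(\left(-3 + 3 \cdot 16 - 48\right) + 0\right)^{2} = \left(\left(-3 + 48 - 48\right) + 0\right)^{2} = \left(-3 + 0\right)^{2} = \left(-3\right)^{2} = 9$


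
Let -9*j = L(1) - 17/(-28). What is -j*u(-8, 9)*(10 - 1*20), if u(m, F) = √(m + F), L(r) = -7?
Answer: 895/126 ≈ 7.1032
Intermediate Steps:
u(m, F) = √(F + m)
j = 179/252 (j = -(-7 - 17/(-28))/9 = -(-7 - 17*(-1/28))/9 = -(-7 + 17/28)/9 = -⅑*(-179/28) = 179/252 ≈ 0.71032)
-j*u(-8, 9)*(10 - 1*20) = -179*√(9 - 8)/252*(10 - 1*20) = -179*√1/252*(10 - 20) = -(179/252)*1*(-10) = -179*(-10)/252 = -1*(-895/126) = 895/126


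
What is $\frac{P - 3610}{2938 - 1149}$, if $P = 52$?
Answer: $- \frac{3558}{1789} \approx -1.9888$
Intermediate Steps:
$\frac{P - 3610}{2938 - 1149} = \frac{52 - 3610}{2938 - 1149} = - \frac{3558}{1789}$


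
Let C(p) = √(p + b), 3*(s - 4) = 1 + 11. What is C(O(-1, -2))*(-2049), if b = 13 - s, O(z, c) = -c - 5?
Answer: -2049*√2 ≈ -2897.7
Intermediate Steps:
O(z, c) = -5 - c
s = 8 (s = 4 + (1 + 11)/3 = 4 + (⅓)*12 = 4 + 4 = 8)
b = 5 (b = 13 - 1*8 = 13 - 8 = 5)
C(p) = √(5 + p) (C(p) = √(p + 5) = √(5 + p))
C(O(-1, -2))*(-2049) = √(5 + (-5 - 1*(-2)))*(-2049) = √(5 + (-5 + 2))*(-2049) = √(5 - 3)*(-2049) = √2*(-2049) = -2049*√2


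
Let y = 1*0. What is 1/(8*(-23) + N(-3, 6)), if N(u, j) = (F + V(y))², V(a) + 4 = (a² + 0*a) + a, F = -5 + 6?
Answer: -1/175 ≈ -0.0057143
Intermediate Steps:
y = 0
F = 1
V(a) = -4 + a + a² (V(a) = -4 + ((a² + 0*a) + a) = -4 + ((a² + 0) + a) = -4 + (a² + a) = -4 + (a + a²) = -4 + a + a²)
N(u, j) = 9 (N(u, j) = (1 + (-4 + 0 + 0²))² = (1 + (-4 + 0 + 0))² = (1 - 4)² = (-3)² = 9)
1/(8*(-23) + N(-3, 6)) = 1/(8*(-23) + 9) = 1/(-184 + 9) = 1/(-175) = -1/175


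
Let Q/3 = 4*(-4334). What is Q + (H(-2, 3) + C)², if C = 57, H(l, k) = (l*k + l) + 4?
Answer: -49199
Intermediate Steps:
H(l, k) = 4 + l + k*l (H(l, k) = (k*l + l) + 4 = (l + k*l) + 4 = 4 + l + k*l)
Q = -52008 (Q = 3*(4*(-4334)) = 3*(-17336) = -52008)
Q + (H(-2, 3) + C)² = -52008 + ((4 - 2 + 3*(-2)) + 57)² = -52008 + ((4 - 2 - 6) + 57)² = -52008 + (-4 + 57)² = -52008 + 53² = -52008 + 2809 = -49199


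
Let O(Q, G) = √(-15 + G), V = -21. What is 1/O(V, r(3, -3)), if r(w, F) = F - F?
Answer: -I*√15/15 ≈ -0.2582*I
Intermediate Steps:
r(w, F) = 0
1/O(V, r(3, -3)) = 1/(√(-15 + 0)) = 1/(√(-15)) = 1/(I*√15) = -I*√15/15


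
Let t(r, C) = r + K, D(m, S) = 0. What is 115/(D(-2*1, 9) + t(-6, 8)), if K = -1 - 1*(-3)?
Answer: -115/4 ≈ -28.750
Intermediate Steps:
K = 2 (K = -1 + 3 = 2)
t(r, C) = 2 + r (t(r, C) = r + 2 = 2 + r)
115/(D(-2*1, 9) + t(-6, 8)) = 115/(0 + (2 - 6)) = 115/(0 - 4) = 115/(-4) = -¼*115 = -115/4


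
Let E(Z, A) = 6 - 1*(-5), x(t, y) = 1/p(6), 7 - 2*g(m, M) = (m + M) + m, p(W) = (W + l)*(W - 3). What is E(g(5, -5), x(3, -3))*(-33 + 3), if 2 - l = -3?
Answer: -330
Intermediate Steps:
l = 5 (l = 2 - 1*(-3) = 2 + 3 = 5)
p(W) = (-3 + W)*(5 + W) (p(W) = (W + 5)*(W - 3) = (5 + W)*(-3 + W) = (-3 + W)*(5 + W))
g(m, M) = 7/2 - m - M/2 (g(m, M) = 7/2 - ((m + M) + m)/2 = 7/2 - ((M + m) + m)/2 = 7/2 - (M + 2*m)/2 = 7/2 + (-m - M/2) = 7/2 - m - M/2)
x(t, y) = 1/33 (x(t, y) = 1/(-15 + 6**2 + 2*6) = 1/(-15 + 36 + 12) = 1/33)
E(Z, A) = 11 (E(Z, A) = 6 + 5 = 11)
E(g(5, -5), x(3, -3))*(-33 + 3) = 11*(-33 + 3) = 11*(-30) = -330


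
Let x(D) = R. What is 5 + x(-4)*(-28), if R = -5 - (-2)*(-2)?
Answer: 257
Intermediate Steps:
R = -9 (R = -5 - 2*2 = -5 - 4 = -9)
x(D) = -9
5 + x(-4)*(-28) = 5 - 9*(-28) = 5 + 252 = 257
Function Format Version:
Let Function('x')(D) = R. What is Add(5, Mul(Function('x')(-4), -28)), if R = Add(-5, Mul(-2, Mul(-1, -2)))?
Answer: 257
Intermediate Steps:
R = -9 (R = Add(-5, Mul(-2, 2)) = Add(-5, -4) = -9)
Function('x')(D) = -9
Add(5, Mul(Function('x')(-4), -28)) = Add(5, Mul(-9, -28)) = Add(5, 252) = 257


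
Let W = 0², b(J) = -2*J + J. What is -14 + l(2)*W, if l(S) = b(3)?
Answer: -14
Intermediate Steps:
b(J) = -J
W = 0
l(S) = -3 (l(S) = -1*3 = -3)
-14 + l(2)*W = -14 - 3*0 = -14 + 0 = -14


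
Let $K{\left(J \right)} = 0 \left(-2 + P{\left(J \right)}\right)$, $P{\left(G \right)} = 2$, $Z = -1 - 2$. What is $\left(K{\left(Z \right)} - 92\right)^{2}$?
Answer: $8464$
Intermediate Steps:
$Z = -3$ ($Z = -1 - 2 = -3$)
$K{\left(J \right)} = 0$ ($K{\left(J \right)} = 0 \left(-2 + 2\right) = 0 \cdot 0 = 0$)
$\left(K{\left(Z \right)} - 92\right)^{2} = \left(0 - 92\right)^{2} = \left(-92\right)^{2} = 8464$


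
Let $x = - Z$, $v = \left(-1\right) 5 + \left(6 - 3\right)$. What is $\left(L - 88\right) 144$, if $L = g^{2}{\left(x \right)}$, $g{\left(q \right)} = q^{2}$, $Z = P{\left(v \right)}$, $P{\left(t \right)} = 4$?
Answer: $24192$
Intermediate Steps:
$v = -2$ ($v = -5 + \left(6 - 3\right) = -5 + 3 = -2$)
$Z = 4$
$x = -4$ ($x = \left(-1\right) 4 = -4$)
$L = 256$ ($L = \left(\left(-4\right)^{2}\right)^{2} = 16^{2} = 256$)
$\left(L - 88\right) 144 = \left(256 - 88\right) 144 = 168 \cdot 144 = 24192$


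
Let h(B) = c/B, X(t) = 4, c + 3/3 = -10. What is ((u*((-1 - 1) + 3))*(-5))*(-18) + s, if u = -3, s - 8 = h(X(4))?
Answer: -1059/4 ≈ -264.75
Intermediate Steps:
c = -11 (c = -1 - 10 = -11)
h(B) = -11/B
s = 21/4 (s = 8 - 11/4 = 21/4 ≈ 5.2500)
((u*((-1 - 1) + 3))*(-5))*(-18) + s = (-3*((-1 - 1) + 3)*(-5))*(-18) + 21/4 = (-3*(-2 + 3)*(-5))*(-18) + 21/4 = (-3*1*(-5))*(-18) + 21/4 = -3*(-5)*(-18) + 21/4 = 15*(-18) + 21/4 = -270 + 21/4 = -1059/4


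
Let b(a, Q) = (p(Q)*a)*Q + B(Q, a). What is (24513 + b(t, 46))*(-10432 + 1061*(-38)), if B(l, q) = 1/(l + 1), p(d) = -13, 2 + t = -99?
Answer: -202534013500/47 ≈ -4.3092e+9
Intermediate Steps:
t = -101 (t = -2 - 99 = -101)
B(l, q) = 1/(1 + l)
b(a, Q) = 1/(1 + Q) - 13*Q*a (b(a, Q) = (-13*a)*Q + 1/(1 + Q) = -13*Q*a + 1/(1 + Q) = 1/(1 + Q) - 13*Q*a)
(24513 + b(t, 46))*(-10432 + 1061*(-38)) = (24513 + (1 - 13*46*(-101)*(1 + 46))/(1 + 46))*(-10432 + 1061*(-38)) = (24513 + (1 - 13*46*(-101)*47)/47)*(-10432 - 40318) = (24513 + (1 + 2838706)/47)*(-50750) = (24513 + (1/47)*2838707)*(-50750) = (24513 + 2838707/47)*(-50750) = (3990818/47)*(-50750) = -202534013500/47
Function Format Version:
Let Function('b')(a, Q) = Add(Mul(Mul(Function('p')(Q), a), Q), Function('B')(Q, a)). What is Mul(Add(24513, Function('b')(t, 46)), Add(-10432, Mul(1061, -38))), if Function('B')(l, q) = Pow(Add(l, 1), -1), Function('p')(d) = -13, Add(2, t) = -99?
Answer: Rational(-202534013500, 47) ≈ -4.3092e+9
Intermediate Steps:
t = -101 (t = Add(-2, -99) = -101)
Function('B')(l, q) = Pow(Add(1, l), -1)
Function('b')(a, Q) = Add(Pow(Add(1, Q), -1), Mul(-13, Q, a)) (Function('b')(a, Q) = Add(Mul(Mul(-13, a), Q), Pow(Add(1, Q), -1)) = Add(Mul(-13, Q, a), Pow(Add(1, Q), -1)) = Add(Pow(Add(1, Q), -1), Mul(-13, Q, a)))
Mul(Add(24513, Function('b')(t, 46)), Add(-10432, Mul(1061, -38))) = Mul(Add(24513, Mul(Pow(Add(1, 46), -1), Add(1, Mul(-13, 46, -101, Add(1, 46))))), Add(-10432, Mul(1061, -38))) = Mul(Add(24513, Mul(Pow(47, -1), Add(1, Mul(-13, 46, -101, 47)))), Add(-10432, -40318)) = Mul(Add(24513, Mul(Rational(1, 47), Add(1, 2838706))), -50750) = Mul(Add(24513, Mul(Rational(1, 47), 2838707)), -50750) = Mul(Add(24513, Rational(2838707, 47)), -50750) = Mul(Rational(3990818, 47), -50750) = Rational(-202534013500, 47)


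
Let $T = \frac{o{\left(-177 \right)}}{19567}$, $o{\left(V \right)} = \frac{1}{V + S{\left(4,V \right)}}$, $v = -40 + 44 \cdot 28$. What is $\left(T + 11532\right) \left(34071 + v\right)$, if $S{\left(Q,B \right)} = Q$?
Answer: $\frac{1376557126040093}{3385091} \approx 4.0665 \cdot 10^{8}$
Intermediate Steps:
$v = 1192$ ($v = -40 + 1232 = 1192$)
$o{\left(V \right)} = \frac{1}{4 + V}$ ($o{\left(V \right)} = \frac{1}{V + 4} = \frac{1}{4 + V}$)
$T = - \frac{1}{3385091}$ ($T = \frac{1}{\left(4 - 177\right) 19567} = \frac{1}{-173} \cdot \frac{1}{19567} = \left(- \frac{1}{173}\right) \frac{1}{19567} = - \frac{1}{3385091} \approx -2.9541 \cdot 10^{-7}$)
$\left(T + 11532\right) \left(34071 + v\right) = \left(- \frac{1}{3385091} + 11532\right) \left(34071 + 1192\right) = \frac{39036869411}{3385091} \cdot 35263 = \frac{1376557126040093}{3385091}$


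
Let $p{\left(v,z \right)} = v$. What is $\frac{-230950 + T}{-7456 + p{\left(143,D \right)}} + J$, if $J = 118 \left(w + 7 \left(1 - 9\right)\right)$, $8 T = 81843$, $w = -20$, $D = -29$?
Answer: $- \frac{522898115}{58504} \approx -8937.8$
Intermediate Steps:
$T = \frac{81843}{8}$ ($T = \frac{1}{8} \cdot 81843 = \frac{81843}{8} \approx 10230.0$)
$J = -8968$ ($J = 118 \left(-20 + 7 \left(1 - 9\right)\right) = 118 \left(-20 + 7 \left(-8\right)\right) = 118 \left(-20 - 56\right) = 118 \left(-76\right) = -8968$)
$\frac{-230950 + T}{-7456 + p{\left(143,D \right)}} + J = \frac{-230950 + \frac{81843}{8}}{-7456 + 143} - 8968 = - \frac{1765757}{8 \left(-7313\right)} - 8968 = \left(- \frac{1765757}{8}\right) \left(- \frac{1}{7313}\right) - 8968 = \frac{1765757}{58504} - 8968 = - \frac{522898115}{58504}$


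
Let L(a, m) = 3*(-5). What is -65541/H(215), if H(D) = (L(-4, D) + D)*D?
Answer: -65541/43000 ≈ -1.5242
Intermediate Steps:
L(a, m) = -15
H(D) = D*(-15 + D) (H(D) = (-15 + D)*D = D*(-15 + D))
-65541/H(215) = -65541*1/(215*(-15 + 215)) = -65541/(215*200) = -65541/43000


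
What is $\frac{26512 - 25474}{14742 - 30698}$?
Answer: $- \frac{519}{7978} \approx -0.065054$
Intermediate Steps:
$\frac{26512 - 25474}{14742 - 30698} = \frac{26512 - 25474}{-15956} = 1038 \left(- \frac{1}{15956}\right) = - \frac{519}{7978}$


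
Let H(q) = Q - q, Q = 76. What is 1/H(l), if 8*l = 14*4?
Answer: 1/69 ≈ 0.014493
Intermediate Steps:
l = 7 (l = (14*4)/8 = (⅛)*56 = 7)
H(q) = 76 - q
1/H(l) = 1/(76 - 1*7) = 1/(76 - 7) = 1/69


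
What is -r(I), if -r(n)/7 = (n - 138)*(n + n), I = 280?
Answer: 556640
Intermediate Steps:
r(n) = -14*n*(-138 + n) (r(n) = -7*(n - 138)*(n + n) = -7*(-138 + n)*2*n = -14*n*(-138 + n))
-r(I) = -14*280*(138 - 1*280) = -14*280*(138 - 280) = -14*280*(-142) = -1*(-556640) = 556640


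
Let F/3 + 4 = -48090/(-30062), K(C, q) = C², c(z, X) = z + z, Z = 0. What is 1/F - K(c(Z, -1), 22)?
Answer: -15031/108237 ≈ -0.13887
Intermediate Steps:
c(z, X) = 2*z
F = -108237/15031 (F = -12 + 3*(-48090/(-30062)) = -12 + 3*(-48090*(-1/30062)) = -12 + 3*(24045/15031) = -12 + 72135/15031 = -108237/15031 ≈ -7.2009)
1/F - K(c(Z, -1), 22) = 1/(-108237/15031) - (2*0)² = -15031/108237 - 1*0² = -15031/108237 - 1*0 = -15031/108237 + 0 = -15031/108237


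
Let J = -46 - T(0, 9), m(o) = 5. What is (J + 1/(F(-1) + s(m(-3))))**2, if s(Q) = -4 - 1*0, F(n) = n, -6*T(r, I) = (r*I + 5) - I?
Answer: 494209/225 ≈ 2196.5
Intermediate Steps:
T(r, I) = -5/6 + I/6 - I*r/6 (T(r, I) = -((r*I + 5) - I)/6 = -((I*r + 5) - I)/6 = -((5 + I*r) - I)/6 = -(5 - I + I*r)/6 = -5/6 + I/6 - I*r/6)
s(Q) = -4 (s(Q) = -4 + 0 = -4)
J = -140/3 (J = -46 - (-5/6 + (1/6)*9 - 1/6*9*0) = -46 - (-5/6 + 3/2 + 0) = -46 - 1*2/3 = -46 - 2/3 = -140/3 ≈ -46.667)
(J + 1/(F(-1) + s(m(-3))))**2 = (-140/3 + 1/(-1 - 4))**2 = (-140/3 + 1/(-5))**2 = (-140/3 - 1/5)**2 = (-703/15)**2 = 494209/225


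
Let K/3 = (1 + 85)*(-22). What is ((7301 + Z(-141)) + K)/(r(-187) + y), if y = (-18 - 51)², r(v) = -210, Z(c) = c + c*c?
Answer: 21365/4551 ≈ 4.6946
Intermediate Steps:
Z(c) = c + c²
K = -5676 (K = 3*((1 + 85)*(-22)) = 3*(86*(-22)) = 3*(-1892) = -5676)
y = 4761 (y = (-69)² = 4761)
((7301 + Z(-141)) + K)/(r(-187) + y) = ((7301 - 141*(1 - 141)) - 5676)/(-210 + 4761) = ((7301 - 141*(-140)) - 5676)/4551 = ((7301 + 19740) - 5676)*(1/4551) = (27041 - 5676)*(1/4551) = 21365*(1/4551) = 21365/4551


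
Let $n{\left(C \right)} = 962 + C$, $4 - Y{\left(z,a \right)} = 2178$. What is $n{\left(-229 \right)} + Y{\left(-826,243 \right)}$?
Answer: $-1441$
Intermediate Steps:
$Y{\left(z,a \right)} = -2174$ ($Y{\left(z,a \right)} = 4 - 2178 = -2174$)
$n{\left(-229 \right)} + Y{\left(-826,243 \right)} = \left(962 - 229\right) - 2174 = 733 - 2174 = -1441$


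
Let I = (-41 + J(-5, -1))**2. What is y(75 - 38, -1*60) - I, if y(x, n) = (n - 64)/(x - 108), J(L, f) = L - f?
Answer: -143651/71 ≈ -2023.3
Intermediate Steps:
y(x, n) = (-64 + n)/(-108 + x)
I = 2025 (I = (-41 + (-5 - 1*(-1)))**2 = (-41 + (-5 + 1))**2 = (-41 - 4)**2 = (-45)**2 = 2025)
y(75 - 38, -1*60) - I = (-64 - 1*60)/(-108 + (75 - 38)) - 1*2025 = (-64 - 60)/(-108 + 37) - 2025 = -124/(-71) - 2025 = -1/71*(-124) - 2025 = 124/71 - 2025 = -143651/71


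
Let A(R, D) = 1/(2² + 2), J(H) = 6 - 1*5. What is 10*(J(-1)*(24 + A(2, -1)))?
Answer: 725/3 ≈ 241.67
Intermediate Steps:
J(H) = 1 (J(H) = 6 - 5 = 1)
A(R, D) = ⅙ (A(R, D) = 1/(4 + 2) = 1/6 = ⅙)
10*(J(-1)*(24 + A(2, -1))) = 10*(1*(24 + ⅙)) = 10*(1*(145/6)) = 10*(145/6) = 725/3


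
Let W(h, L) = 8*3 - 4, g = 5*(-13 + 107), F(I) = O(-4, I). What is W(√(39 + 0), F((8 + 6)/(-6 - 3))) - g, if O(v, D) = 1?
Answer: -450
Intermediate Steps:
F(I) = 1
g = 470 (g = 5*94 = 470)
W(h, L) = 20 (W(h, L) = 24 - 4 = 20)
W(√(39 + 0), F((8 + 6)/(-6 - 3))) - g = 20 - 1*470 = 20 - 470 = -450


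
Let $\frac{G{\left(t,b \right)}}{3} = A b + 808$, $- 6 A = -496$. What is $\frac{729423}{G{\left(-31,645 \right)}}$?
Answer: $\frac{243141}{54128} \approx 4.492$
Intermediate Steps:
$A = \frac{248}{3}$ ($A = \left(- \frac{1}{6}\right) \left(-496\right) = \frac{248}{3} \approx 82.667$)
$G{\left(t,b \right)} = 2424 + 248 b$ ($G{\left(t,b \right)} = 3 \left(\frac{248 b}{3} + 808\right) = 3 \left(808 + \frac{248 b}{3}\right) = 2424 + 248 b$)
$\frac{729423}{G{\left(-31,645 \right)}} = \frac{729423}{2424 + 248 \cdot 645} = \frac{729423}{2424 + 159960} = \frac{729423}{162384} = 729423 \cdot \frac{1}{162384} = \frac{243141}{54128}$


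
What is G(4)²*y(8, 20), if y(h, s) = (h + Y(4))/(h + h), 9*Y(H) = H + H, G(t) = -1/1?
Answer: 5/9 ≈ 0.55556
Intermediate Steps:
G(t) = -1 (G(t) = -1*1 = -1)
Y(H) = 2*H/9 (Y(H) = (H + H)/9 = (2*H)/9 = 2*H/9)
y(h, s) = (8/9 + h)/(2*h) (y(h, s) = (h + (2/9)*4)/(h + h) = (h + 8/9)/((2*h)) = (8/9 + h)*(1/(2*h)) = (8/9 + h)/(2*h))
G(4)²*y(8, 20) = (-1)²*((1/18)*(8 + 9*8)/8) = 1*((1/18)*(⅛)*(8 + 72)) = 1*((1/18)*(⅛)*80) = 1*(5/9) = 5/9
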